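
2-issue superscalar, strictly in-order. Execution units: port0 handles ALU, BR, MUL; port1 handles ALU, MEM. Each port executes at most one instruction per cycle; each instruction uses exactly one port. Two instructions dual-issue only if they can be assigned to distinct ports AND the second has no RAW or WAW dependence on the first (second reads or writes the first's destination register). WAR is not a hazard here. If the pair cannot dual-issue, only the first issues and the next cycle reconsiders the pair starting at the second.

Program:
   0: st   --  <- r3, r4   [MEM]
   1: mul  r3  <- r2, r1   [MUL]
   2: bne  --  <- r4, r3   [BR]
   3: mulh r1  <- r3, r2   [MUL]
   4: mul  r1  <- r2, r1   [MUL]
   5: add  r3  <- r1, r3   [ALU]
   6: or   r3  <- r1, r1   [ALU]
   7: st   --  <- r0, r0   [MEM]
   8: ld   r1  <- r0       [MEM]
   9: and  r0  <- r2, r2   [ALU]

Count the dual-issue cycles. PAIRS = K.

  cy0 -> i0,i1 (st.MEM+mul.MUL) pair
  cy1 -> i2 (bne.BR) no-port BR/MUL
  cy2 -> i3 (mulh.MUL) no-port MUL/MUL
  cy3 -> i4 (mul.MUL) RAW r1
  cy4 -> i5 (add.ALU) WAW r3
  cy5 -> i6,i7 (or.ALU+st.MEM) pair
  cy6 -> i8,i9 (ld.MEM+and.ALU) pair

PAIRS = 3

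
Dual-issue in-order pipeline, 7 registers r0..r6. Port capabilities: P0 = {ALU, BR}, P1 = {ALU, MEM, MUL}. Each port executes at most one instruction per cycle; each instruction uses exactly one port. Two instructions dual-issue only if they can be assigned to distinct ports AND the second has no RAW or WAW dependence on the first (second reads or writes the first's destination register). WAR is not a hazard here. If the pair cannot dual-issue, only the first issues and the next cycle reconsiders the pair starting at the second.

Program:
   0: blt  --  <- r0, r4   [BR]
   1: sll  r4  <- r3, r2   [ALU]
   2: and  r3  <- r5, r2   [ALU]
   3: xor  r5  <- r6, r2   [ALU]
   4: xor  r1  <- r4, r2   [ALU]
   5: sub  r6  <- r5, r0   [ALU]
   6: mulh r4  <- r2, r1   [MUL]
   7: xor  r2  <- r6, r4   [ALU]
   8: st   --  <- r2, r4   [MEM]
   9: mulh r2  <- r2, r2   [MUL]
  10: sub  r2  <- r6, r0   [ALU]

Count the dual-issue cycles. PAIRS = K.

PAIRS = 3

  cy0 -> i0+i1 (blt sll) pair
  cy1 -> i2+i3 (and xor) pair
  cy2 -> i4+i5 (xor sub) pair
  cy3 -> i6 (mulh) RAW r4
  cy4 -> i7 (xor) RAW r2
  cy5 -> i8 (st) no-port MEM/MUL
  cy6 -> i9 (mulh) WAW r2
  cy7 -> i10 (sub) tail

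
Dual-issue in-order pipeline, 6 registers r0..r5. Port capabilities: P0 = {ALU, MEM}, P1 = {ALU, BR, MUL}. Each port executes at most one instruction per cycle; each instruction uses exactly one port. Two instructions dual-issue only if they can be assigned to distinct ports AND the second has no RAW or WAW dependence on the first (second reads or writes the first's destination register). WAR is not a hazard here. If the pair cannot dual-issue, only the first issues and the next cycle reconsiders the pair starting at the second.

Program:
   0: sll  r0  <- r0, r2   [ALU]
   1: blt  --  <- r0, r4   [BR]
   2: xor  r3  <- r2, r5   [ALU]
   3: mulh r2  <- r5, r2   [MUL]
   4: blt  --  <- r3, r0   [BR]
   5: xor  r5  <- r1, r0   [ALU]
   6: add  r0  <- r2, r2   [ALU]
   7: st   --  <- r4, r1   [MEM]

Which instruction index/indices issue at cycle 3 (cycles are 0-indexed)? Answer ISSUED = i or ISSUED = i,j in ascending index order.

ISSUED = 4,5

t=0 i0:sll.ALU ; RAW r0
t=1 i1&i2:blt.BR+xor.ALU ; pair
t=2 i3:mulh.MUL ; no-port MUL/BR
t=3 i4&i5:blt.BR+xor.ALU ; pair
t=4 i6&i7:add.ALU+st.MEM ; pair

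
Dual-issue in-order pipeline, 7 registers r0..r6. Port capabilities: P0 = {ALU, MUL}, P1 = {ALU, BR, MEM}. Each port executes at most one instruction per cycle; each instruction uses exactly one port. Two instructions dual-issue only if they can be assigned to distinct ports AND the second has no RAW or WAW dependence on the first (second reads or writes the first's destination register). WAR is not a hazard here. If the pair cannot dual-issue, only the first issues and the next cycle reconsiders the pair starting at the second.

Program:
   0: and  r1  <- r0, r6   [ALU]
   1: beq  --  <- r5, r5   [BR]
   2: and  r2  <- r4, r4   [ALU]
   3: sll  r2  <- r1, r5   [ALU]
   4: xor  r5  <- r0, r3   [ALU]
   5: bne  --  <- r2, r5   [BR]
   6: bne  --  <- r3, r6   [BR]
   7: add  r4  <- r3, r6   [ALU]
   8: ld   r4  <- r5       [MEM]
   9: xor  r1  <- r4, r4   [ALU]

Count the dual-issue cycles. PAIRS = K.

PAIRS = 3

[0] i0,i1  and+beq  -- dual
[1] i2  and  -- WAW r2
[2] i3,i4  sll+xor  -- dual
[3] i5  bne  -- no-port BR/BR
[4] i6,i7  bne+add  -- dual
[5] i8  ld  -- RAW r4
[6] i9  xor  -- tail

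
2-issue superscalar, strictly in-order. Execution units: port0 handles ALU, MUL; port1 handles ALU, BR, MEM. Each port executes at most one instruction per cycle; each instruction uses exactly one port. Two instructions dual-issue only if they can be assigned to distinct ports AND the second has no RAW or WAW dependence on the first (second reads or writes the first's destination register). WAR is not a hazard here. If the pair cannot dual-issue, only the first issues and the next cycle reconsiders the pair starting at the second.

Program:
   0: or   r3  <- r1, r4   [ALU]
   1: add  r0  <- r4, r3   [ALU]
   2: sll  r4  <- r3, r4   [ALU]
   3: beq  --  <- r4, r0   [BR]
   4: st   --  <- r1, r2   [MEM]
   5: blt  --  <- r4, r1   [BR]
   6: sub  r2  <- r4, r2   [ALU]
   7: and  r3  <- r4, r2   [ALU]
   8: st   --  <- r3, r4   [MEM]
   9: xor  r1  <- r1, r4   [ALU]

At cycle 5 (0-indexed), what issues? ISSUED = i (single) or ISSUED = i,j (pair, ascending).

ISSUED = 7

0. or @i0  | RAW r3
1. add sll @i1,i2  | 2-wide
2. beq @i3  | no-port BR/MEM
3. st @i4  | no-port MEM/BR
4. blt sub @i5,i6  | 2-wide
5. and @i7  | RAW r3
6. st xor @i8,i9  | 2-wide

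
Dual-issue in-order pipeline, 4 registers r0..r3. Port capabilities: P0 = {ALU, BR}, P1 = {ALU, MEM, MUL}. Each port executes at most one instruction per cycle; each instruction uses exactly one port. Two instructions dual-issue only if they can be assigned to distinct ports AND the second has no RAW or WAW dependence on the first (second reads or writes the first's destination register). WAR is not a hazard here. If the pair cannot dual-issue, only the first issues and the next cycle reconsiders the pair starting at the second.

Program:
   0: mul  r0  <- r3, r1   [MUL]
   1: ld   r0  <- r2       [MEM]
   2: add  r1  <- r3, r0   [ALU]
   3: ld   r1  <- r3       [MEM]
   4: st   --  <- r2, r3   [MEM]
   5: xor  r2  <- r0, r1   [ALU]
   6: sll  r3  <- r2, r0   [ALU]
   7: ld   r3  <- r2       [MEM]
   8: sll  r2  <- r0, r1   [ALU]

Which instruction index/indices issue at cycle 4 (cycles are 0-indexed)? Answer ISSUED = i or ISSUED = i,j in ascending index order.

ISSUED = 4,5

0. mul @i0  | no-port MUL/MEM
1. ld @i1  | RAW r0
2. add @i2  | WAW r1
3. ld @i3  | no-port MEM/MEM
4. st+xor @i4&i5  | pair
5. sll @i6  | WAW r3
6. ld+sll @i7&i8  | pair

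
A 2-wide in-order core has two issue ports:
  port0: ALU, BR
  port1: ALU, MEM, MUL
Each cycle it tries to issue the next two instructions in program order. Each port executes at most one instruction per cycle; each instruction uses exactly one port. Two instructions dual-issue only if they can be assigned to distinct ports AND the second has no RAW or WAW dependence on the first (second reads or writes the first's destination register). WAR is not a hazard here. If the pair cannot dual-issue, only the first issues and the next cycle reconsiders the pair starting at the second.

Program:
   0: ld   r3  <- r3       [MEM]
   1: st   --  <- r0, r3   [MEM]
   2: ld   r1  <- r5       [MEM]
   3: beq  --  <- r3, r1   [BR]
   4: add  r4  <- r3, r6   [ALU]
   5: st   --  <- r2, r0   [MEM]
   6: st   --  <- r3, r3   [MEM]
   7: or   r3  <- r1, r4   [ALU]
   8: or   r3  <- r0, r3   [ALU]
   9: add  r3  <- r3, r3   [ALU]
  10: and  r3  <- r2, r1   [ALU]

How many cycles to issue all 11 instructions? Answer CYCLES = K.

  cy0 -> i0 (ld) no-port MEM/MEM
  cy1 -> i1 (st) no-port MEM/MEM
  cy2 -> i2 (ld) RAW r1
  cy3 -> i3,i4 (beq+add) pair
  cy4 -> i5 (st) no-port MEM/MEM
  cy5 -> i6,i7 (st+or) pair
  cy6 -> i8 (or) RAW+WAW r3
  cy7 -> i9 (add) WAW r3
  cy8 -> i10 (and) tail

CYCLES = 9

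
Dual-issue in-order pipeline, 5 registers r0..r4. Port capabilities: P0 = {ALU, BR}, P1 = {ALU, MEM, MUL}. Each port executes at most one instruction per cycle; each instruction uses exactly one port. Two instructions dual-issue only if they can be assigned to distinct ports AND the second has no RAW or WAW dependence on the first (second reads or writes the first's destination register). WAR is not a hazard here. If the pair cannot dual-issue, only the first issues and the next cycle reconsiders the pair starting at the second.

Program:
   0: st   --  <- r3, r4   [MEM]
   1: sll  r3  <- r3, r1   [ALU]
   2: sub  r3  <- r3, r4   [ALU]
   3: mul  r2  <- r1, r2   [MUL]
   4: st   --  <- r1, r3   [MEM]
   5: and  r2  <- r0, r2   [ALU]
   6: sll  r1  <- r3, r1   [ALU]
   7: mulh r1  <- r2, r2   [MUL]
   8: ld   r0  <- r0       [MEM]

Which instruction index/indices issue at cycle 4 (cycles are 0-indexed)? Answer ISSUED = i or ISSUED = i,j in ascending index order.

t=0 i0&i1:st.MEM/sll.ALU ; 2-wide
t=1 i2&i3:sub.ALU/mul.MUL ; 2-wide
t=2 i4&i5:st.MEM/and.ALU ; 2-wide
t=3 i6:sll.ALU ; WAW r1
t=4 i7:mulh.MUL ; no-port MUL/MEM
t=5 i8:ld.MEM ; tail

ISSUED = 7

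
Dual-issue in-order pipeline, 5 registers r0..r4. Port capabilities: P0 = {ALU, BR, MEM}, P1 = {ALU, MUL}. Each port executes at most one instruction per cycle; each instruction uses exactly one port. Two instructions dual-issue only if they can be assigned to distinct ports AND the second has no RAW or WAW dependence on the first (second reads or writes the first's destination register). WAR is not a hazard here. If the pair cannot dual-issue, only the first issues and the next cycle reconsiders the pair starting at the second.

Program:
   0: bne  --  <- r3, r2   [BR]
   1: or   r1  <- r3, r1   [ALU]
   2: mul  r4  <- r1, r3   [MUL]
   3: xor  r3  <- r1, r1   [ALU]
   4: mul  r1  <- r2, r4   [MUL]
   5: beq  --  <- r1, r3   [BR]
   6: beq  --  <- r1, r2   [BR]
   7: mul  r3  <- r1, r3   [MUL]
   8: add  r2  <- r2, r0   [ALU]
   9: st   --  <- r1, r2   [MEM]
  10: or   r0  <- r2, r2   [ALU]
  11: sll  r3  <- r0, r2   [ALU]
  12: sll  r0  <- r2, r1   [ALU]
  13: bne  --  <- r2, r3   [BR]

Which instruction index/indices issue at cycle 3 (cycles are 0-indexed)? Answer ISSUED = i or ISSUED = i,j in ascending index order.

c0: i0,i1 bne.BR;or.ALU  2-wide
c1: i2,i3 mul.MUL;xor.ALU  2-wide
c2: i4 mul.MUL  RAW r1
c3: i5 beq.BR  no-port BR/BR
c4: i6,i7 beq.BR;mul.MUL  2-wide
c5: i8 add.ALU  RAW r2
c6: i9,i10 st.MEM;or.ALU  2-wide
c7: i11,i12 sll.ALU;sll.ALU  2-wide
c8: i13 bne.BR  tail

ISSUED = 5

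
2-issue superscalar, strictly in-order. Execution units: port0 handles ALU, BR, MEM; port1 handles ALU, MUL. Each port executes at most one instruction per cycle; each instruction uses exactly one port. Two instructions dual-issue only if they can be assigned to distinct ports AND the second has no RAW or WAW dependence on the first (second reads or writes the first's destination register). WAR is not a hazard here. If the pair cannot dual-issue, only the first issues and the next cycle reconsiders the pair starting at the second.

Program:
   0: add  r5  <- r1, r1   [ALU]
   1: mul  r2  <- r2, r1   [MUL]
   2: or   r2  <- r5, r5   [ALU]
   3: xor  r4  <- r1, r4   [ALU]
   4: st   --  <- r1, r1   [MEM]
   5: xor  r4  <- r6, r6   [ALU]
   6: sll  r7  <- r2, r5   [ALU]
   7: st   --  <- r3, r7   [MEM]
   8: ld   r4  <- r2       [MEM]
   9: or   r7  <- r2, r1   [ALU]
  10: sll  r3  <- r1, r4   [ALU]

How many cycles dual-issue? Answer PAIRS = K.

PAIRS = 4

0. add.ALU+mul.MUL @i0+i1  | 2-wide
1. or.ALU+xor.ALU @i2+i3  | 2-wide
2. st.MEM+xor.ALU @i4+i5  | 2-wide
3. sll.ALU @i6  | RAW r7
4. st.MEM @i7  | no-port MEM/MEM
5. ld.MEM+or.ALU @i8+i9  | 2-wide
6. sll.ALU @i10  | tail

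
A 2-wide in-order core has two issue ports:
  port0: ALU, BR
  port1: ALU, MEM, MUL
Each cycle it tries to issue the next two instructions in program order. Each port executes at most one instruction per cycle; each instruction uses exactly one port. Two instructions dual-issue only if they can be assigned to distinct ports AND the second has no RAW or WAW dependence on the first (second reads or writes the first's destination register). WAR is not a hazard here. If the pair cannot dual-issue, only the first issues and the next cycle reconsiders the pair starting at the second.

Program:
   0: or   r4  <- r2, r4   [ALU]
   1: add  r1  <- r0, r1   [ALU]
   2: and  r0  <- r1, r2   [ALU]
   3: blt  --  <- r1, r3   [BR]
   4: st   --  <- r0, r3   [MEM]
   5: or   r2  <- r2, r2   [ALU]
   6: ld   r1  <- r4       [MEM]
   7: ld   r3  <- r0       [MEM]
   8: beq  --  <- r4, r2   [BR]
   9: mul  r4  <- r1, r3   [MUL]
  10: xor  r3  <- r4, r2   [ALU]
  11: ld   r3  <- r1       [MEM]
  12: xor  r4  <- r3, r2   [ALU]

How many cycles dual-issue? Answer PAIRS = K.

#0 head=0: or.ALU add.ALU i0/i1 2-wide
#1 head=2: and.ALU blt.BR i2/i3 2-wide
#2 head=4: st.MEM or.ALU i4/i5 2-wide
#3 head=6: ld.MEM i6 no-port MEM/MEM
#4 head=7: ld.MEM beq.BR i7/i8 2-wide
#5 head=9: mul.MUL i9 RAW r4
#6 head=10: xor.ALU i10 WAW r3
#7 head=11: ld.MEM i11 RAW r3
#8 head=12: xor.ALU i12 tail

PAIRS = 4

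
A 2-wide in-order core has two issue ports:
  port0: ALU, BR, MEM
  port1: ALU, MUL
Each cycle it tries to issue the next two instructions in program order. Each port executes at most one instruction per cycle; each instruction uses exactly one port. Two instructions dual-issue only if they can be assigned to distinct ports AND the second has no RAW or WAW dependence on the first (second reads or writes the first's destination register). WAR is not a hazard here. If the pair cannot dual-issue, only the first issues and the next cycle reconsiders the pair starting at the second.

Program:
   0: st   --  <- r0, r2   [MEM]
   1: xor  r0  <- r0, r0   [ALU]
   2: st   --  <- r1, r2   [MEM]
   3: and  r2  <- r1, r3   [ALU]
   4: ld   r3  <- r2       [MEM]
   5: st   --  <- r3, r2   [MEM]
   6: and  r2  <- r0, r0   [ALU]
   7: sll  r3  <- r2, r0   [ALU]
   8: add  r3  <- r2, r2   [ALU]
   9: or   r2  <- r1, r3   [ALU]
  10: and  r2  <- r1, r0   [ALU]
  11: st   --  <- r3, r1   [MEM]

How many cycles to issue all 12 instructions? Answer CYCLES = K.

CYCLES = 8

[0] i0&i1  st.MEM/xor.ALU  -- pair
[1] i2&i3  st.MEM/and.ALU  -- pair
[2] i4  ld.MEM  -- no-port MEM/MEM
[3] i5&i6  st.MEM/and.ALU  -- pair
[4] i7  sll.ALU  -- WAW r3
[5] i8  add.ALU  -- RAW r3
[6] i9  or.ALU  -- WAW r2
[7] i10&i11  and.ALU/st.MEM  -- pair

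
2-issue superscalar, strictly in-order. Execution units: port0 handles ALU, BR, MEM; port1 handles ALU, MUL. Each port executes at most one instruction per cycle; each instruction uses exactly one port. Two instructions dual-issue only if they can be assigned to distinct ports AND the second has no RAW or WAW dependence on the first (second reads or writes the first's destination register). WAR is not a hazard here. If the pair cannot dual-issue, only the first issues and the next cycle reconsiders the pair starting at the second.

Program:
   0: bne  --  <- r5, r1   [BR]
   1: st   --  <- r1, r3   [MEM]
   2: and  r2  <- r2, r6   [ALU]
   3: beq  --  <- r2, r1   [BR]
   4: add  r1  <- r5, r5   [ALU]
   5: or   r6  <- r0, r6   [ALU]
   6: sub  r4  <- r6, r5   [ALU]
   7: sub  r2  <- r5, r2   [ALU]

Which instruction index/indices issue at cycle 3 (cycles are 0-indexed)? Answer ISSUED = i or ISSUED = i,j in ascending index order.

  cy0 -> i0 (bne.BR) no-port BR/MEM
  cy1 -> i1+i2 (st.MEM+and.ALU) pair
  cy2 -> i3+i4 (beq.BR+add.ALU) pair
  cy3 -> i5 (or.ALU) RAW r6
  cy4 -> i6+i7 (sub.ALU+sub.ALU) pair

ISSUED = 5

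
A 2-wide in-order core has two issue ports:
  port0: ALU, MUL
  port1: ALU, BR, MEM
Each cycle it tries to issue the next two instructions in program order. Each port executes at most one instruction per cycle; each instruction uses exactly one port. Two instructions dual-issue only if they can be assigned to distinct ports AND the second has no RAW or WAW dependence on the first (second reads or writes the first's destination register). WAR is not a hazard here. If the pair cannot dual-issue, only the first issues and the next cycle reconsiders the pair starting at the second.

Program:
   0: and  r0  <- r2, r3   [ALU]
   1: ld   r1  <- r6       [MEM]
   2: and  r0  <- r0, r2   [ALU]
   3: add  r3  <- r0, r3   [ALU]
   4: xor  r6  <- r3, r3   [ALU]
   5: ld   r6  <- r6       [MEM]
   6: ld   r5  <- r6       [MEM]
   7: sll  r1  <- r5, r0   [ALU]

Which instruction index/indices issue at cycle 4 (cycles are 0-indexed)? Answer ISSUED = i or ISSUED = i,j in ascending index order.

ISSUED = 5

t=0 i0&i1:and+ld ; 2-wide
t=1 i2:and ; RAW r0
t=2 i3:add ; RAW r3
t=3 i4:xor ; RAW+WAW r6
t=4 i5:ld ; no-port MEM/MEM
t=5 i6:ld ; RAW r5
t=6 i7:sll ; tail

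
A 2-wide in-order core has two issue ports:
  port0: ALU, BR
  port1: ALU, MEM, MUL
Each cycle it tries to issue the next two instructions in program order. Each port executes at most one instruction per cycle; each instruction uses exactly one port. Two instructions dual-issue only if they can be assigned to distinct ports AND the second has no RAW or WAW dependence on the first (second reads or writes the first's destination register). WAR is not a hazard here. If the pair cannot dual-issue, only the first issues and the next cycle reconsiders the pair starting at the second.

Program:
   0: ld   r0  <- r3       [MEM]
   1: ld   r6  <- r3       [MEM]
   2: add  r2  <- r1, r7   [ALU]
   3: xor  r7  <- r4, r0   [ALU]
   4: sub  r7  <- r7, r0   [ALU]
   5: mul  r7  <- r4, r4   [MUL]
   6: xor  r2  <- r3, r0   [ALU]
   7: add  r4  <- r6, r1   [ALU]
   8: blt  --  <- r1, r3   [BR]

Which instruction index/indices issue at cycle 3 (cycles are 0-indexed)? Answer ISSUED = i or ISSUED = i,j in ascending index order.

[0] i0  ld  -- no-port MEM/MEM
[1] i1+i2  ld+add  -- pair
[2] i3  xor  -- RAW+WAW r7
[3] i4  sub  -- WAW r7
[4] i5+i6  mul+xor  -- pair
[5] i7+i8  add+blt  -- pair

ISSUED = 4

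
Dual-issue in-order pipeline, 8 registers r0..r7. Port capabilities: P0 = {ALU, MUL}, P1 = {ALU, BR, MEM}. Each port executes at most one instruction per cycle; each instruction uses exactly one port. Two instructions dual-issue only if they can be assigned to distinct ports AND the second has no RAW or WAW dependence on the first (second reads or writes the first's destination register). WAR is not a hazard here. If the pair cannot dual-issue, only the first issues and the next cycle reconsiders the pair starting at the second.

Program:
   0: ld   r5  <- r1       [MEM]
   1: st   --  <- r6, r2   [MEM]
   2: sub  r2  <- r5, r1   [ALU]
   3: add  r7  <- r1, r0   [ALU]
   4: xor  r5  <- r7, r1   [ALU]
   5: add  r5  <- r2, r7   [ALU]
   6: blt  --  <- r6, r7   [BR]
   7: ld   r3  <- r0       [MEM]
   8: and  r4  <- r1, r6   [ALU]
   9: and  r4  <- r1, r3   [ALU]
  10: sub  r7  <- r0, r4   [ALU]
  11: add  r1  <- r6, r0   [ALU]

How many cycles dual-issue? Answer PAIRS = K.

0. ld.MEM @i0  | no-port MEM/MEM
1. st.MEM sub.ALU @i1,i2  | pair
2. add.ALU @i3  | RAW r7
3. xor.ALU @i4  | WAW r5
4. add.ALU blt.BR @i5,i6  | pair
5. ld.MEM and.ALU @i7,i8  | pair
6. and.ALU @i9  | RAW r4
7. sub.ALU add.ALU @i10,i11  | pair

PAIRS = 4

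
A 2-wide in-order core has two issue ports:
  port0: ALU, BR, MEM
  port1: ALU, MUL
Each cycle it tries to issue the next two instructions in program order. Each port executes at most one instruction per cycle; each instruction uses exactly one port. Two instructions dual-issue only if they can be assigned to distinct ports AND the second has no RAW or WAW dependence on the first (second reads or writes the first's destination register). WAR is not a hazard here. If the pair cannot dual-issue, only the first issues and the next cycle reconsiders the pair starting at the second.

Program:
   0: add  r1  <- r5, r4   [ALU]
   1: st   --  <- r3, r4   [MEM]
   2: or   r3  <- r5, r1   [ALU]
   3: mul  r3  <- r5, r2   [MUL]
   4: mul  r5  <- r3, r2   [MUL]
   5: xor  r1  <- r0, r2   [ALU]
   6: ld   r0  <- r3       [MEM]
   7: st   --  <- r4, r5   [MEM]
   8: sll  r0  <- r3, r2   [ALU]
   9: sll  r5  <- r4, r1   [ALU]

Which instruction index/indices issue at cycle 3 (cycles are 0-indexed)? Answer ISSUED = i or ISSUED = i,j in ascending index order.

[0] i0+i1  add;st  -- dual
[1] i2  or  -- WAW r3
[2] i3  mul  -- no-port MUL/MUL
[3] i4+i5  mul;xor  -- dual
[4] i6  ld  -- no-port MEM/MEM
[5] i7+i8  st;sll  -- dual
[6] i9  sll  -- tail

ISSUED = 4,5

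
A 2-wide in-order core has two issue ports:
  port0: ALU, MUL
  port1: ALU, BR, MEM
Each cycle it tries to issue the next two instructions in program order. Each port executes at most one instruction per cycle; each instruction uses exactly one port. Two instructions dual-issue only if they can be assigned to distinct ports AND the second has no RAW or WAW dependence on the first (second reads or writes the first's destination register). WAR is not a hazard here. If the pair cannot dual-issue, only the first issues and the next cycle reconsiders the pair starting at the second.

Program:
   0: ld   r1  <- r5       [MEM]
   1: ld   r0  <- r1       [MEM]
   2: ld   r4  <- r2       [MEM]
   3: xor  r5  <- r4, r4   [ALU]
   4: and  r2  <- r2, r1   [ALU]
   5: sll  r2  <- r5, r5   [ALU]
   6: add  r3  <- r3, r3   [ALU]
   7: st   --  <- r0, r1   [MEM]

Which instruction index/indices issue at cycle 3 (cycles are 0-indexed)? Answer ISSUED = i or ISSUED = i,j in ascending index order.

  cy0 -> i0 (ld) no-port MEM/MEM
  cy1 -> i1 (ld) no-port MEM/MEM
  cy2 -> i2 (ld) RAW r4
  cy3 -> i3,i4 (xor and) dual
  cy4 -> i5,i6 (sll add) dual
  cy5 -> i7 (st) tail

ISSUED = 3,4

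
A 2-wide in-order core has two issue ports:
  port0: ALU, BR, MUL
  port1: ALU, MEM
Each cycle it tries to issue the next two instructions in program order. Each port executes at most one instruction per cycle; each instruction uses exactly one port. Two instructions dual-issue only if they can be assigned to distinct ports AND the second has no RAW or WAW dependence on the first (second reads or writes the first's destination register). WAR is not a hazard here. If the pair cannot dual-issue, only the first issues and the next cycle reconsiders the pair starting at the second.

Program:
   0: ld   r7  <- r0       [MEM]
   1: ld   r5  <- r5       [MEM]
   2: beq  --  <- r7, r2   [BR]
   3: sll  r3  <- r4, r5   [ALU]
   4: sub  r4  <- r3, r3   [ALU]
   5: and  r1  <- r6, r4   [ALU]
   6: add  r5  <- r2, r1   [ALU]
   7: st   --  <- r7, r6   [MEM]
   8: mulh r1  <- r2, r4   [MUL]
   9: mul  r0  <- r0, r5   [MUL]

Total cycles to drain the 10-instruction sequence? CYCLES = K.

c0: i0 ld  no-port MEM/MEM
c1: i1,i2 ld;beq  dual
c2: i3 sll  RAW r3
c3: i4 sub  RAW r4
c4: i5 and  RAW r1
c5: i6,i7 add;st  dual
c6: i8 mulh  no-port MUL/MUL
c7: i9 mul  tail

CYCLES = 8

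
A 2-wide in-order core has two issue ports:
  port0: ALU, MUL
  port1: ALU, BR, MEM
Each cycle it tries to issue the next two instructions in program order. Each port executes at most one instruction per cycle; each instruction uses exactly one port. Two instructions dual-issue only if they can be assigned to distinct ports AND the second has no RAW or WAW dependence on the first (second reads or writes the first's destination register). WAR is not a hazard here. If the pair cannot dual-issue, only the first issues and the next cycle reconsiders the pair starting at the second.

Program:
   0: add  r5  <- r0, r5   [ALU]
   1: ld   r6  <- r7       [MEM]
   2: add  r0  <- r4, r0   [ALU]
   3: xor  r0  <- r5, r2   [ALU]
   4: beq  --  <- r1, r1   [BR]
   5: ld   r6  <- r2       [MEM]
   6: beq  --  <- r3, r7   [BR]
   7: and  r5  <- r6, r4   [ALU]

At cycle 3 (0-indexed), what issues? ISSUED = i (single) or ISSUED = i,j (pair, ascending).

#0 head=0: add.ALU/ld.MEM i0,i1 pair
#1 head=2: add.ALU i2 WAW r0
#2 head=3: xor.ALU/beq.BR i3,i4 pair
#3 head=5: ld.MEM i5 no-port MEM/BR
#4 head=6: beq.BR/and.ALU i6,i7 pair

ISSUED = 5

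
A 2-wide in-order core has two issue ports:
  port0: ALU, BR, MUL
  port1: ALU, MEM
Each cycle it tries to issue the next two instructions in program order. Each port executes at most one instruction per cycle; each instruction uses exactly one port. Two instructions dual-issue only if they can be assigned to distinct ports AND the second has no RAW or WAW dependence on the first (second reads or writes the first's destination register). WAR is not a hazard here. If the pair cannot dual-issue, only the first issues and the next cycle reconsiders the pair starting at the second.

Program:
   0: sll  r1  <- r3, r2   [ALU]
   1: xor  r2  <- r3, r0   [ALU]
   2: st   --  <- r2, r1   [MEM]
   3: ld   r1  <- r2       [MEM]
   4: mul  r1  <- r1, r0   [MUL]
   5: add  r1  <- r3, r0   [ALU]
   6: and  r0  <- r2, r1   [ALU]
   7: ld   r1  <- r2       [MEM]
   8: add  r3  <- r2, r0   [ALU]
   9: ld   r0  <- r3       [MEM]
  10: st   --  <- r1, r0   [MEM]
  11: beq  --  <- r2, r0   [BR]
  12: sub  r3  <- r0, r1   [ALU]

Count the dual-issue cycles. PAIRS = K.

c0: i0&i1 sll.ALU/xor.ALU  dual
c1: i2 st.MEM  no-port MEM/MEM
c2: i3 ld.MEM  RAW+WAW r1
c3: i4 mul.MUL  WAW r1
c4: i5 add.ALU  RAW r1
c5: i6&i7 and.ALU/ld.MEM  dual
c6: i8 add.ALU  RAW r3
c7: i9 ld.MEM  no-port MEM/MEM
c8: i10&i11 st.MEM/beq.BR  dual
c9: i12 sub.ALU  tail

PAIRS = 3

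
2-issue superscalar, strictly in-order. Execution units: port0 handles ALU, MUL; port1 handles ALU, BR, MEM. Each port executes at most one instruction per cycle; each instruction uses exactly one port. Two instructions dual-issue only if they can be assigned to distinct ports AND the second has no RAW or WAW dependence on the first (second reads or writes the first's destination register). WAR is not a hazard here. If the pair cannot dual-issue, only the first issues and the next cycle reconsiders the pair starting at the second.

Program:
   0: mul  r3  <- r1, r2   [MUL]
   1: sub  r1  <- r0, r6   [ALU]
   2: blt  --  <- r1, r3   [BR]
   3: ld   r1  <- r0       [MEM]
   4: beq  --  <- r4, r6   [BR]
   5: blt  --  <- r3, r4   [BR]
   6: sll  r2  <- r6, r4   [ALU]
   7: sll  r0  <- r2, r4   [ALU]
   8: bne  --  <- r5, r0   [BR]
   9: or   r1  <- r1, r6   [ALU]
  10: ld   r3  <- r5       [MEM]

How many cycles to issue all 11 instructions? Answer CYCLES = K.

CYCLES = 8

c0: i0&i1 mul.MUL sub.ALU  2-wide
c1: i2 blt.BR  no-port BR/MEM
c2: i3 ld.MEM  no-port MEM/BR
c3: i4 beq.BR  no-port BR/BR
c4: i5&i6 blt.BR sll.ALU  2-wide
c5: i7 sll.ALU  RAW r0
c6: i8&i9 bne.BR or.ALU  2-wide
c7: i10 ld.MEM  tail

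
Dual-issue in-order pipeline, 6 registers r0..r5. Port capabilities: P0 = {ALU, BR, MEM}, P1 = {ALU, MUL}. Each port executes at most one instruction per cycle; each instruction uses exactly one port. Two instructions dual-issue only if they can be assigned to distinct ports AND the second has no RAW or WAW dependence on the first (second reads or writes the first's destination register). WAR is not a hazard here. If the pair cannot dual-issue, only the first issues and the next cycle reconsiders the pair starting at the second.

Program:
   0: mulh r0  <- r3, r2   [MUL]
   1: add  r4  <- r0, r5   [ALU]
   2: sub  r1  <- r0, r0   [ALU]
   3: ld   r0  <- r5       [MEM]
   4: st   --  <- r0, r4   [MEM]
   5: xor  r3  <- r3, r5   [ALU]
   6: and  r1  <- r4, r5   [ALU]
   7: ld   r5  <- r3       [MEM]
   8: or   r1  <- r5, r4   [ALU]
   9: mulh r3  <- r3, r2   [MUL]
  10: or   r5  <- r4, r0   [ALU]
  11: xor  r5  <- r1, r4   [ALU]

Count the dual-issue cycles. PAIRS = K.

PAIRS = 4

c0: i0 mulh  RAW r0
c1: i1+i2 add sub  2-wide
c2: i3 ld  no-port MEM/MEM
c3: i4+i5 st xor  2-wide
c4: i6+i7 and ld  2-wide
c5: i8+i9 or mulh  2-wide
c6: i10 or  WAW r5
c7: i11 xor  tail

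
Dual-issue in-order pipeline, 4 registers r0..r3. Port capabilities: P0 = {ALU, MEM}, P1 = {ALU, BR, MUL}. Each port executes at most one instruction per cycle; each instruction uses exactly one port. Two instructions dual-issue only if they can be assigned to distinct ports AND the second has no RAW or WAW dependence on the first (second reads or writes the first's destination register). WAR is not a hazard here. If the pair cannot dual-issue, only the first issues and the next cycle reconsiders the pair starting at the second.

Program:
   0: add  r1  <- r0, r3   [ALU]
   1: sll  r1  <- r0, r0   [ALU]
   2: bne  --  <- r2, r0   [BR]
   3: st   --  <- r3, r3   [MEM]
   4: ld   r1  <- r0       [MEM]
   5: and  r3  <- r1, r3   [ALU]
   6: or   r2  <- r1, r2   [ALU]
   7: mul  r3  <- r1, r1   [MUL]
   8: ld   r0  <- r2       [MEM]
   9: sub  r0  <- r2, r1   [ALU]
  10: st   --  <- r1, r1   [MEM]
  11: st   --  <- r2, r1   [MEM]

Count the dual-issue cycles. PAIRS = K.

0. add.ALU @i0  | WAW r1
1. sll.ALU+bne.BR @i1,i2  | 2-wide
2. st.MEM @i3  | no-port MEM/MEM
3. ld.MEM @i4  | RAW r1
4. and.ALU+or.ALU @i5,i6  | 2-wide
5. mul.MUL+ld.MEM @i7,i8  | 2-wide
6. sub.ALU+st.MEM @i9,i10  | 2-wide
7. st.MEM @i11  | tail

PAIRS = 4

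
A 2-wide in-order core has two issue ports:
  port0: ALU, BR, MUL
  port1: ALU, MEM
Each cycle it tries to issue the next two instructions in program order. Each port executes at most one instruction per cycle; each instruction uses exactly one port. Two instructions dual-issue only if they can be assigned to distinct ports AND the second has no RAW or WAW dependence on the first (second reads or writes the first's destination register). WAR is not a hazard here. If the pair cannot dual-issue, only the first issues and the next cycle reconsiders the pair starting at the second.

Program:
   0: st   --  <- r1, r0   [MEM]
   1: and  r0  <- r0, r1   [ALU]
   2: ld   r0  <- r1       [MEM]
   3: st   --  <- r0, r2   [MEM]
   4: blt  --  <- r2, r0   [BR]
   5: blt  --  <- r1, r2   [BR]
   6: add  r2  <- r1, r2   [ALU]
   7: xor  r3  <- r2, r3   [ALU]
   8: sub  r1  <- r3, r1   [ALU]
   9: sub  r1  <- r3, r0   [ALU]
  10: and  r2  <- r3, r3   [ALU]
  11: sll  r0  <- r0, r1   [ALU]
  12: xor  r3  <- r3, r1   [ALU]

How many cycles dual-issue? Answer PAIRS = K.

PAIRS = 5

t=0 i0&i1:st;and ; pair
t=1 i2:ld ; no-port MEM/MEM
t=2 i3&i4:st;blt ; pair
t=3 i5&i6:blt;add ; pair
t=4 i7:xor ; RAW r3
t=5 i8:sub ; WAW r1
t=6 i9&i10:sub;and ; pair
t=7 i11&i12:sll;xor ; pair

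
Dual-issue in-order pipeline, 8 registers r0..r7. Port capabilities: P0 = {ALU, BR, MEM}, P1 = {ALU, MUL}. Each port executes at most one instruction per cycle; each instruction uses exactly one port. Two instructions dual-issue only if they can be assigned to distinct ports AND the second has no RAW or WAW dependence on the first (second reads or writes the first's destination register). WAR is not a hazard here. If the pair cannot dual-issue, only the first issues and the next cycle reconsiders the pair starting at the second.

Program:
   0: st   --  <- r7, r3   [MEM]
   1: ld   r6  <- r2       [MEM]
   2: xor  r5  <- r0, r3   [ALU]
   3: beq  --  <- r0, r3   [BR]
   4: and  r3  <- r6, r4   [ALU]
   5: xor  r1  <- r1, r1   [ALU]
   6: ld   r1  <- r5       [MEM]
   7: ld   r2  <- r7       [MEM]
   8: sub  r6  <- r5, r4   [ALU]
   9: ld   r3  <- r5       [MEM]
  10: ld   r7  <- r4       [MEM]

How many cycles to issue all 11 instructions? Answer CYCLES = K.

CYCLES = 8

0. st.MEM @i0  | no-port MEM/MEM
1. ld.MEM+xor.ALU @i1+i2  | dual
2. beq.BR+and.ALU @i3+i4  | dual
3. xor.ALU @i5  | WAW r1
4. ld.MEM @i6  | no-port MEM/MEM
5. ld.MEM+sub.ALU @i7+i8  | dual
6. ld.MEM @i9  | no-port MEM/MEM
7. ld.MEM @i10  | tail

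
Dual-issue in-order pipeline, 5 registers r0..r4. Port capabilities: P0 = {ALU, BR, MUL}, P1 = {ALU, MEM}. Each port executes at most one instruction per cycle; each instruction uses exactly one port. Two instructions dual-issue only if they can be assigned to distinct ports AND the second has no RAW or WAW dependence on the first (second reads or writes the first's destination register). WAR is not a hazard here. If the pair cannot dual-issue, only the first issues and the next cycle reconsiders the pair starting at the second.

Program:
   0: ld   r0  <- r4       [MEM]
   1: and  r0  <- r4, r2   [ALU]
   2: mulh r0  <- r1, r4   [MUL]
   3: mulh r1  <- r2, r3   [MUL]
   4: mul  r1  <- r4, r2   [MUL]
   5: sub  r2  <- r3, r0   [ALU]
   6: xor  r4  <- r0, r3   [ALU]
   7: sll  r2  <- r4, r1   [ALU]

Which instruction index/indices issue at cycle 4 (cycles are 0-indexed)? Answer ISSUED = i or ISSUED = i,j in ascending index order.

ISSUED = 4,5

t=0 i0:ld.MEM ; WAW r0
t=1 i1:and.ALU ; WAW r0
t=2 i2:mulh.MUL ; no-port MUL/MUL
t=3 i3:mulh.MUL ; no-port MUL/MUL
t=4 i4&i5:mul.MUL/sub.ALU ; pair
t=5 i6:xor.ALU ; RAW r4
t=6 i7:sll.ALU ; tail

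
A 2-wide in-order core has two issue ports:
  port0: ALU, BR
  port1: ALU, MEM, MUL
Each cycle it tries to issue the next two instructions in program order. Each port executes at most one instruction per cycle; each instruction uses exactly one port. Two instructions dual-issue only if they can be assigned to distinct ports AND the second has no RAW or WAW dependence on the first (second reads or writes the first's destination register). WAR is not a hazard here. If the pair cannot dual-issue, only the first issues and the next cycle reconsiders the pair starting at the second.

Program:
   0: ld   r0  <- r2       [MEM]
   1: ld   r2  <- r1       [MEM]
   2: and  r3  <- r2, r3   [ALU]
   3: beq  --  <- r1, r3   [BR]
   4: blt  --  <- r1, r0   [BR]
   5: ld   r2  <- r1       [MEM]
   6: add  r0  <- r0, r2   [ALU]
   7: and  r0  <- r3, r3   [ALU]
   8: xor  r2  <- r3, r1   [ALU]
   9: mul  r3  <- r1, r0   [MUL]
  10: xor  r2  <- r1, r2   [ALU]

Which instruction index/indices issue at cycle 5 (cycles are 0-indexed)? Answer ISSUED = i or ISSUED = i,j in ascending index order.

#0 head=0: ld i0 no-port MEM/MEM
#1 head=1: ld i1 RAW r2
#2 head=2: and i2 RAW r3
#3 head=3: beq i3 no-port BR/BR
#4 head=4: blt+ld i4,i5 dual
#5 head=6: add i6 WAW r0
#6 head=7: and+xor i7,i8 dual
#7 head=9: mul+xor i9,i10 dual

ISSUED = 6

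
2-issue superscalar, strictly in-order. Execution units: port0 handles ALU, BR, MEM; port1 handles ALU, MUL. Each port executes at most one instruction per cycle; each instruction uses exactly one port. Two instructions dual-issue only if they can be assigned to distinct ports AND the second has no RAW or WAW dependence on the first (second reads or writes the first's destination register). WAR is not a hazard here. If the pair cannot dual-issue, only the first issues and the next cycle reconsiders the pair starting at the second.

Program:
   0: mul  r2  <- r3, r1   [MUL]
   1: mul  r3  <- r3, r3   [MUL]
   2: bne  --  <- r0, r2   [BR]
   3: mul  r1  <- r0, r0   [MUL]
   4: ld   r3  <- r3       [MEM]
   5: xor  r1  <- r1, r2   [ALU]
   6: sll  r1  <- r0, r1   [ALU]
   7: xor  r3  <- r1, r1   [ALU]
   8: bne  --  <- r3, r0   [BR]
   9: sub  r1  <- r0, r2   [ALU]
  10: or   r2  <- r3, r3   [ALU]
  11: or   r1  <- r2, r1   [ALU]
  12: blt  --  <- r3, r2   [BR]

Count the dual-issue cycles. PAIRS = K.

PAIRS = 4

c0: i0 mul  no-port MUL/MUL
c1: i1+i2 mul/bne  dual
c2: i3+i4 mul/ld  dual
c3: i5 xor  RAW+WAW r1
c4: i6 sll  RAW r1
c5: i7 xor  RAW r3
c6: i8+i9 bne/sub  dual
c7: i10 or  RAW r2
c8: i11+i12 or/blt  dual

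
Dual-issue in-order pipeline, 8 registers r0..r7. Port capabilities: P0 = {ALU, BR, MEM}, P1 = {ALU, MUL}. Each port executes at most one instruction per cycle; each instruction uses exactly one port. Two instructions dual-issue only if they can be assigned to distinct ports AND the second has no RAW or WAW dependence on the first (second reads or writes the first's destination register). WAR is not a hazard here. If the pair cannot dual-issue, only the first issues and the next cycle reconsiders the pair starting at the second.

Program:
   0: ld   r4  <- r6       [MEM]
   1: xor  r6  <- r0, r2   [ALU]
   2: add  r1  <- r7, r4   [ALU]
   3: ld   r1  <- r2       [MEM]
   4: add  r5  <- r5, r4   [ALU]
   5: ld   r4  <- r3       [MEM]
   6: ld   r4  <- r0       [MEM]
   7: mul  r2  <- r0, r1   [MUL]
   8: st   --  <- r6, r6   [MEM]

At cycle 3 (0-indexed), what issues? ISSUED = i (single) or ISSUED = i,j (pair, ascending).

ISSUED = 5

  cy0 -> i0/i1 (ld/xor) dual
  cy1 -> i2 (add) WAW r1
  cy2 -> i3/i4 (ld/add) dual
  cy3 -> i5 (ld) no-port MEM/MEM
  cy4 -> i6/i7 (ld/mul) dual
  cy5 -> i8 (st) tail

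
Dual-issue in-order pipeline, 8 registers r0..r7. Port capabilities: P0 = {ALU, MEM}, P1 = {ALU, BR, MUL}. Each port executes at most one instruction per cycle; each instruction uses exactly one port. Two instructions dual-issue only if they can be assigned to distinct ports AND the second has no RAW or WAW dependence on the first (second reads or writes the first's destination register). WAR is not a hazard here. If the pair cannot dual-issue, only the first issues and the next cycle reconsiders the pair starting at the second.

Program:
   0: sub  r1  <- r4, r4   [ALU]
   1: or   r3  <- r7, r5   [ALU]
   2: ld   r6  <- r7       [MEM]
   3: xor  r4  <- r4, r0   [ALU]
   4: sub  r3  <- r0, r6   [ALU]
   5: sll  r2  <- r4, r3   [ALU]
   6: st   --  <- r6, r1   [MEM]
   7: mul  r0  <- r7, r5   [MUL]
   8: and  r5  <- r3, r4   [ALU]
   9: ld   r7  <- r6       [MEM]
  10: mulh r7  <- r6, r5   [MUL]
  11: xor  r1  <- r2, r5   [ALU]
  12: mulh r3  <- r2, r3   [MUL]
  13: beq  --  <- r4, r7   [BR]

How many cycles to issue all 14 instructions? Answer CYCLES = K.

CYCLES = 9

0. sub or @i0,i1  | pair
1. ld xor @i2,i3  | pair
2. sub @i4  | RAW r3
3. sll st @i5,i6  | pair
4. mul and @i7,i8  | pair
5. ld @i9  | WAW r7
6. mulh xor @i10,i11  | pair
7. mulh @i12  | no-port MUL/BR
8. beq @i13  | tail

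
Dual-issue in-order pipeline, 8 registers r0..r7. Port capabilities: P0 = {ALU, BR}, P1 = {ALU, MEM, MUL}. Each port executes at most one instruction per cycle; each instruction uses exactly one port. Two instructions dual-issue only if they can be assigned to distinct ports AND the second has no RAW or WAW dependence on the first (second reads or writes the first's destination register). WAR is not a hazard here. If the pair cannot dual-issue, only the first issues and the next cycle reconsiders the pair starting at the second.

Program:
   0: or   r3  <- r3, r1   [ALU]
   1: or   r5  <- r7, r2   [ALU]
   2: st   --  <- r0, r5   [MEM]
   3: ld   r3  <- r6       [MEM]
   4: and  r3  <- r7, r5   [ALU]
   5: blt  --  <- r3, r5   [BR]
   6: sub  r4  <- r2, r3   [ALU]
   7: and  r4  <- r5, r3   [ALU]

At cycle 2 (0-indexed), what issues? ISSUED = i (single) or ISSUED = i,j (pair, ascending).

  cy0 -> i0/i1 (or/or) 2-wide
  cy1 -> i2 (st) no-port MEM/MEM
  cy2 -> i3 (ld) WAW r3
  cy3 -> i4 (and) RAW r3
  cy4 -> i5/i6 (blt/sub) 2-wide
  cy5 -> i7 (and) tail

ISSUED = 3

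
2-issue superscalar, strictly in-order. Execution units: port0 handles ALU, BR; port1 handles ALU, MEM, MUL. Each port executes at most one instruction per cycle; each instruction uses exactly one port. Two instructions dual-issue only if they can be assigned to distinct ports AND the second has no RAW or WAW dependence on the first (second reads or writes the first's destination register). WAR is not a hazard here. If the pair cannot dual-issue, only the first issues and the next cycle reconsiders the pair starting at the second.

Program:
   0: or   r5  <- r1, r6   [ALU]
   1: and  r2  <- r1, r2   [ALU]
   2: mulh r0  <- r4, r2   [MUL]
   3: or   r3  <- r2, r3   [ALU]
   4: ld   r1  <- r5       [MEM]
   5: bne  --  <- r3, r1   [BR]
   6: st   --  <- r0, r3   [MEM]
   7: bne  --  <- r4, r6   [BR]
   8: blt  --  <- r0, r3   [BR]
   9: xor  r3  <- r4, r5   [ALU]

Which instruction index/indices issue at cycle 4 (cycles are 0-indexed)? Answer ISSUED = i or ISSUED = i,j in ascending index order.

ISSUED = 7

c0: i0+i1 or.ALU;and.ALU  dual
c1: i2+i3 mulh.MUL;or.ALU  dual
c2: i4 ld.MEM  RAW r1
c3: i5+i6 bne.BR;st.MEM  dual
c4: i7 bne.BR  no-port BR/BR
c5: i8+i9 blt.BR;xor.ALU  dual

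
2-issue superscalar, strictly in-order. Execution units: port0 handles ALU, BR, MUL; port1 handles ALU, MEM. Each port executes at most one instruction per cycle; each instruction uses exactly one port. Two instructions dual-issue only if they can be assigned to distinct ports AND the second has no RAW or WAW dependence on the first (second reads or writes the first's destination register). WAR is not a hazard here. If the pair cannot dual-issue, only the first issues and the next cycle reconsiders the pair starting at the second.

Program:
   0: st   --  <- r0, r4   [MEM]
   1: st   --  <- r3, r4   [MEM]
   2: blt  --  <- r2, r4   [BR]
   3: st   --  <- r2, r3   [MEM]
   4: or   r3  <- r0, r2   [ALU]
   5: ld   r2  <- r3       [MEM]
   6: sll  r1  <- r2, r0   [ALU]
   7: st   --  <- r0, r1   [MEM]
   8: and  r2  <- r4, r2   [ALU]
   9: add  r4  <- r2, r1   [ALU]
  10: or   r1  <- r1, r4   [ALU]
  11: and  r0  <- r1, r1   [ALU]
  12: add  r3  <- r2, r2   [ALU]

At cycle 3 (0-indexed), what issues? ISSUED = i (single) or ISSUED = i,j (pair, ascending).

t=0 i0:st ; no-port MEM/MEM
t=1 i1/i2:st;blt ; dual
t=2 i3/i4:st;or ; dual
t=3 i5:ld ; RAW r2
t=4 i6:sll ; RAW r1
t=5 i7/i8:st;and ; dual
t=6 i9:add ; RAW r4
t=7 i10:or ; RAW r1
t=8 i11/i12:and;add ; dual

ISSUED = 5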